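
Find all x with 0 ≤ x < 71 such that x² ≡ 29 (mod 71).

10, 61

Since 71 ≡ 3 (mod 4), a square root of 29 is 29^((71+1)/4) = 29^18 mod 71.
Repeated squaring: 29^2≡60, 29^4≡50, 29^8≡15, 29^16≡12 (mod 71).
29^18 = 29^(16+2) ≡ 10 (mod 71).
Check: 10² = 100 ≡ 29 (mod 71). The two roots are 10 and 61.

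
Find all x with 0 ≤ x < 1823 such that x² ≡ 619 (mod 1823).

Since 1823 ≡ 3 (mod 4), a square root of 619 is 619^((1823+1)/4) = 619^456 mod 1823.
Repeated squaring: 619^2≡331, 619^4≡181, 619^8≡1770, 619^16≡986, 619^32≡537, 619^64≡335, 619^128≡1022, 619^256≡1728 (mod 1823).
619^456 = 619^(256+128+64+8) ≡ 504 (mod 1823).
Check: 504² = 254016 ≡ 619 (mod 1823). The two roots are 504 and 1319.

504, 1319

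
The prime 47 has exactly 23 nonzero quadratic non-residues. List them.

5 10 11 13 15 19 20 22 23 26 29 30 31 33 35 38 39 40 41 43 44 45 46

Square k = 1,…,23 (k and 47−k give the same square):
1²=1, 2²=4, 3²=9, 4²=16, 5²=25, 6²=36, 7²≡2, 8²≡17, 9²≡34, 10²≡6, 11²≡27, 12²≡3, 13²≡28, 14²≡8, 15²≡37, 16²≡21, 17²≡7, 18²≡42, 19²≡32, 20²≡24, 21²≡18, 22²≡14, 23²≡12 (mod 47).
The residues are {1, 2, 3, 4, 6, 7, 8, 9, 12, 14, 16, 17, 18, 21, 24, 25, 27, 28, 32, 34, 36, 37, 42}; the non-residues are the remaining 23 nonzero classes.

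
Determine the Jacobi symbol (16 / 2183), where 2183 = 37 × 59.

1

Pull out 2^4: since 2183 ≡ 7 (mod 8), (2/2183) = +1, so (2/2183)^4 = +1.
Reached (1/2183) = 1. Collecting the sign flips along the way, the symbol is +1.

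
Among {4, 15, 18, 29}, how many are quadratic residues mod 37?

1

(4/37) = +1 → QR.
(15/37) = -1 → non-residue.
(18/37) = -1 → non-residue.
(29/37) = -1 → non-residue.
Total quadratic residues among the 4: 1.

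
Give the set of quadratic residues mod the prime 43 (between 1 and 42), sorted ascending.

1, 4, 6, 9, 10, 11, 13, 14, 15, 16, 17, 21, 23, 24, 25, 31, 35, 36, 38, 40, 41

Square k = 1,…,21 (k and 43−k give the same square):
1²=1, 2²=4, 3²=9, 4²=16, 5²=25, 6²=36, 7²≡6, 8²≡21, 9²≡38, 10²≡14, 11²≡35, 12²≡15, 13²≡40, 14²≡24, 15²≡10, 16²≡41, 17²≡31, 18²≡23, 19²≡17, 20²≡13, 21²≡11 (mod 43).
So the quadratic residues mod 43 are {1, 4, 6, 9, 10, 11, 13, 14, 15, 16, 17, 21, 23, 24, 25, 31, 35, 36, 38, 40, 41}.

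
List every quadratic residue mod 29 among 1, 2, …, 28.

1, 4, 5, 6, 7, 9, 13, 16, 20, 22, 23, 24, 25, 28

Square k = 1,…,14 (k and 29−k give the same square):
1²=1, 2²=4, 3²=9, 4²=16, 5²=25, 6²≡7, 7²≡20, 8²≡6, 9²≡23, 10²≡13, 11²≡5, 12²≡28, 13²≡24, 14²≡22 (mod 29).
So the quadratic residues mod 29 are {1, 4, 5, 6, 7, 9, 13, 16, 20, 22, 23, 24, 25, 28}.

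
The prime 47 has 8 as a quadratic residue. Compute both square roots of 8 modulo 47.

14, 33

Since 47 ≡ 3 (mod 4), a square root of 8 is 8^((47+1)/4) = 8^12 mod 47.
Repeated squaring: 8^2≡17, 8^4≡7, 8^8≡2 (mod 47).
8^12 = 8^(8+4) ≡ 14 (mod 47).
Check: 14² = 196 ≡ 8 (mod 47). The two roots are 14 and 33.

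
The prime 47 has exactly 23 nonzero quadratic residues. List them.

1 2 3 4 6 7 8 9 12 14 16 17 18 21 24 25 27 28 32 34 36 37 42

Square k = 1,…,23 (k and 47−k give the same square):
1²=1, 2²=4, 3²=9, 4²=16, 5²=25, 6²=36, 7²≡2, 8²≡17, 9²≡34, 10²≡6, 11²≡27, 12²≡3, 13²≡28, 14²≡8, 15²≡37, 16²≡21, 17²≡7, 18²≡42, 19²≡32, 20²≡24, 21²≡18, 22²≡14, 23²≡12 (mod 47).
So the quadratic residues mod 47 are {1, 2, 3, 4, 6, 7, 8, 9, 12, 14, 16, 17, 18, 21, 24, 25, 27, 28, 32, 34, 36, 37, 42}.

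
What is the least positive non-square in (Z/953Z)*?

(2/953) = +1, so 2 is a residue.
(3/953) = −1, so 3 is the smallest positive non-residue mod 953.

3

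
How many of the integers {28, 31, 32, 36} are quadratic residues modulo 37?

2

(28/37) = +1 → QR.
(31/37) = -1 → non-residue.
(32/37) = -1 → non-residue.
(36/37) = +1 → QR.
Total quadratic residues among the 4: 2.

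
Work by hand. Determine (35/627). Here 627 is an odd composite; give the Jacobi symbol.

1

Reciprocity: 35 ≡ 3 and 627 ≡ 3 (mod 4), so (35/627) = −(627/35).
Reduce top mod 35: now compute (32/35).
Pull out 2^5: since 35 ≡ 3 (mod 8), (2/35) = -1, so (2/35)^5 = -1.
Reached (1/35) = 1. Collecting the sign flips along the way, the symbol is +1.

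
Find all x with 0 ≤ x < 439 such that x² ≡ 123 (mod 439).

Since 439 ≡ 3 (mod 4), a square root of 123 is 123^((439+1)/4) = 123^110 mod 439.
Repeated squaring: 123^2≡203, 123^4≡382, 123^8≡176, 123^16≡246, 123^32≡373, 123^64≡405 (mod 439).
123^110 = 123^(64+32+8+4+2) ≡ 347 (mod 439).
Check: 347² = 120409 ≡ 123 (mod 439). The two roots are 92 and 347.

92, 347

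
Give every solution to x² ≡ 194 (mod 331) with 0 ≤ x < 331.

Since 331 ≡ 3 (mod 4), a square root of 194 is 194^((331+1)/4) = 194^83 mod 331.
Repeated squaring: 194^2≡233, 194^4≡5, 194^8≡25, 194^16≡294, 194^32≡45, 194^64≡39 (mod 331).
194^83 = 194^(64+16+2+1) ≡ 43 (mod 331).
Check: 43² = 1849 ≡ 194 (mod 331). The two roots are 43 and 288.

43, 288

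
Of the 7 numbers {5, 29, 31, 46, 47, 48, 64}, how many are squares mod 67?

(5/67) = -1 → non-residue.
(29/67) = +1 → QR.
(31/67) = -1 → non-residue.
(46/67) = -1 → non-residue.
(47/67) = +1 → QR.
(48/67) = -1 → non-residue.
(64/67) = +1 → QR.
Total quadratic residues among the 7: 3.

3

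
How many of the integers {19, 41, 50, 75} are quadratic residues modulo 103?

3

(19/103) = +1 → QR.
(41/103) = +1 → QR.
(50/103) = +1 → QR.
(75/103) = -1 → non-residue.
Total quadratic residues among the 4: 3.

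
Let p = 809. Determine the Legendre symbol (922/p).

1

First reduce: 922 ≡ 113 (mod 809).
Reciprocity: 113 ≡ 1 and 809 ≡ 1 (mod 4), so (113/809) = +(809/113).
Reduce top mod 113: now compute (18/113).
Pull out 2: since 113 ≡ 1 (mod 8), (2/113) = +1.
Reciprocity: 9 ≡ 1 and 113 ≡ 1 (mod 4), so (9/113) = +(113/9).
Reduce top mod 9: now compute (5/9).
Reciprocity: 5 ≡ 1 and 9 ≡ 1 (mod 4), so (5/9) = +(9/5).
Reduce top mod 5: now compute (4/5).
Pull out 2^2: since 5 ≡ 5 (mod 8), (2/5) = -1, so (2/5)^2 = +1.
Reached (1/5) = 1. Collecting the sign flips along the way, the symbol is +1.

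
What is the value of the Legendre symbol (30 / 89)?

Euler's criterion: (30/89) ≡ 30^44 (mod 89).
30^2 ≡ 10 (mod 89)
30^4 ≡ 11 (mod 89)
30^8 ≡ 32 (mod 89)
30^16 ≡ 45 (mod 89)
30^32 ≡ 67 (mod 89)
30^44 = 30^(32+8+4) ≡ 88 (mod 89).
Result is 88 ≡ −1, so (30/89) = −1.

-1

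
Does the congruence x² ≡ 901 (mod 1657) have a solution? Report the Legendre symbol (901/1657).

-1

Reciprocity: 901 ≡ 1 and 1657 ≡ 1 (mod 4), so (901/1657) = +(1657/901).
Reduce top mod 901: now compute (756/901).
Pull out 2^2: since 901 ≡ 5 (mod 8), (2/901) = -1, so (2/901)^2 = +1.
Reciprocity: 189 ≡ 1 and 901 ≡ 1 (mod 4), so (189/901) = +(901/189).
Reduce top mod 189: now compute (145/189).
Reciprocity: 145 ≡ 1 and 189 ≡ 1 (mod 4), so (145/189) = +(189/145).
Reduce top mod 145: now compute (44/145).
Pull out 2^2: since 145 ≡ 1 (mod 8), (2/145) = +1, so (2/145)^2 = +1.
Reciprocity: 11 ≡ 3 and 145 ≡ 1 (mod 4), so (11/145) = +(145/11).
Reduce top mod 11: now compute (2/11).
Pull out 2: since 11 ≡ 3 (mod 8), (2/11) = -1.
Reached (1/11) = 1. Collecting the sign flips along the way, the symbol is -1.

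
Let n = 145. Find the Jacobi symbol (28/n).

-1

Pull out 2^2: since 145 ≡ 1 (mod 8), (2/145) = +1, so (2/145)^2 = +1.
Reciprocity: 7 ≡ 3 and 145 ≡ 1 (mod 4), so (7/145) = +(145/7).
Reduce top mod 7: now compute (5/7).
Reciprocity: 5 ≡ 1 and 7 ≡ 3 (mod 4), so (5/7) = +(7/5).
Reduce top mod 5: now compute (2/5).
Pull out 2: since 5 ≡ 5 (mod 8), (2/5) = -1.
Reached (1/5) = 1. Collecting the sign flips along the way, the symbol is -1.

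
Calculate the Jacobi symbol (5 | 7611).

1

Reciprocity: 5 ≡ 1 and 7611 ≡ 3 (mod 4), so (5/7611) = +(7611/5).
Reduce top mod 5: now compute (1/5).
Reached (1/5) = 1. Collecting the sign flips along the way, the symbol is +1.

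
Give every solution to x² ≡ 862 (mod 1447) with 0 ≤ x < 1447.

Since 1447 ≡ 3 (mod 4), a square root of 862 is 862^((1447+1)/4) = 862^362 mod 1447.
Repeated squaring: 862^2≡733, 862^4≡452, 862^8≡277, 862^16≡38, 862^32≡1444, 862^64≡9, 862^128≡81, 862^256≡773 (mod 1447).
862^362 = 862^(256+64+32+8+2) ≡ 1019 (mod 1447).
Check: 1019² = 1038361 ≡ 862 (mod 1447). The two roots are 428 and 1019.

428, 1019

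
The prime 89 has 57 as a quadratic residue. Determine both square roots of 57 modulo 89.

89 ≡ 1 (mod 4), so we find a root by search.
Trying successive values, 18² = 324 ≡ 57 (mod 89). The other root is 89 − 18 = 71.

18, 71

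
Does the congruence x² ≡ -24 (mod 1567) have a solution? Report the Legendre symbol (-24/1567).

First reduce: -24 ≡ 1543 (mod 1567).
Reciprocity: 1543 ≡ 3 and 1567 ≡ 3 (mod 4), so (1543/1567) = −(1567/1543).
Reduce top mod 1543: now compute (24/1543).
Pull out 2^3: since 1543 ≡ 7 (mod 8), (2/1543) = +1, so (2/1543)^3 = +1.
Reciprocity: 3 ≡ 3 and 1543 ≡ 3 (mod 4), so (3/1543) = −(1543/3).
Reduce top mod 3: now compute (1/3).
Reached (1/3) = 1. Collecting the sign flips along the way, the symbol is +1.

1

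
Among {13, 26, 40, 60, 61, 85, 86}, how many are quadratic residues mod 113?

5

(13/113) = +1 → QR.
(26/113) = +1 → QR.
(40/113) = -1 → non-residue.
(60/113) = +1 → QR.
(61/113) = +1 → QR.
(85/113) = +1 → QR.
(86/113) = -1 → non-residue.
Total quadratic residues among the 7: 5.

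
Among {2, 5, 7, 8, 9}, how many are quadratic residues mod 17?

3

(2/17) = +1 → QR.
(5/17) = -1 → non-residue.
(7/17) = -1 → non-residue.
(8/17) = +1 → QR.
(9/17) = +1 → QR.
Total quadratic residues among the 5: 3.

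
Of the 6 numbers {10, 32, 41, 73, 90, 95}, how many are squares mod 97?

(10/97) = -1 → non-residue.
(32/97) = +1 → QR.
(41/97) = -1 → non-residue.
(73/97) = +1 → QR.
(90/97) = -1 → non-residue.
(95/97) = +1 → QR.
Total quadratic residues among the 6: 3.

3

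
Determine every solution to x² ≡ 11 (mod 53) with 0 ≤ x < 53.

53 ≡ 1 (mod 4), so we find a root by search.
Trying successive values, 8² = 64 ≡ 11 (mod 53). The other root is 53 − 8 = 45.

8, 45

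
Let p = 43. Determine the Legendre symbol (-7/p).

1

Euler's criterion: (-7/43) ≡ 36^21 (mod 43).
36^2 ≡ 6 (mod 43)
36^4 ≡ 36 (mod 43)
36^8 ≡ 6 (mod 43)
36^16 ≡ 36 (mod 43)
36^21 = 36^(16+4+1) ≡ 1 (mod 43).
Result is 1, so (-7/43) = 1.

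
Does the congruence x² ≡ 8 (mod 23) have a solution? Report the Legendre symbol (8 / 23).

Pull out 2^3: since 23 ≡ 7 (mod 8), (2/23) = +1, so (2/23)^3 = +1.
Reached (1/23) = 1. Collecting the sign flips along the way, the symbol is +1.

1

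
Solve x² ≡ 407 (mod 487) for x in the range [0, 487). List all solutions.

Since 487 ≡ 3 (mod 4), a square root of 407 is 407^((487+1)/4) = 407^122 mod 487.
Repeated squaring: 407^2≡69, 407^4≡378, 407^8≡193, 407^16≡237, 407^32≡164, 407^64≡111 (mod 487).
407^122 = 407^(64+32+16+8+2) ≡ 85 (mod 487).
Check: 85² = 7225 ≡ 407 (mod 487). The two roots are 85 and 402.

85, 402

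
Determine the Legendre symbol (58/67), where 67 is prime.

Pull out 2: since 67 ≡ 3 (mod 8), (2/67) = -1.
Reciprocity: 29 ≡ 1 and 67 ≡ 3 (mod 4), so (29/67) = +(67/29).
Reduce top mod 29: now compute (9/29).
Reciprocity: 9 ≡ 1 and 29 ≡ 1 (mod 4), so (9/29) = +(29/9).
Reduce top mod 9: now compute (2/9).
Pull out 2: since 9 ≡ 1 (mod 8), (2/9) = +1.
Reached (1/9) = 1. Collecting the sign flips along the way, the symbol is -1.

-1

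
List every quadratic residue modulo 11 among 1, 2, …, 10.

1 3 4 5 9

Square k = 1,…,5 (k and 11−k give the same square):
1²=1, 2²=4, 3²=9, 4²≡5, 5²≡3 (mod 11).
So the quadratic residues mod 11 are {1, 3, 4, 5, 9}.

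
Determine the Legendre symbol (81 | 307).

1

Reciprocity: 81 ≡ 1 and 307 ≡ 3 (mod 4), so (81/307) = +(307/81).
Reduce top mod 81: now compute (64/81).
Pull out 2^6: since 81 ≡ 1 (mod 8), (2/81) = +1, so (2/81)^6 = +1.
Reached (1/81) = 1. Collecting the sign flips along the way, the symbol is +1.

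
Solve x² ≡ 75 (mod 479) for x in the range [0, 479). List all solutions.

Since 479 ≡ 3 (mod 4), a square root of 75 is 75^((479+1)/4) = 75^120 mod 479.
Repeated squaring: 75^2≡356, 75^4≡280, 75^8≡323, 75^16≡386, 75^32≡27, 75^64≡250 (mod 479).
75^120 = 75^(64+32+16+8) ≡ 324 (mod 479).
Check: 324² = 104976 ≡ 75 (mod 479). The two roots are 155 and 324.

155, 324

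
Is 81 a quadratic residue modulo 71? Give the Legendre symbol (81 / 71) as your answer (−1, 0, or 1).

First reduce: 81 ≡ 10 (mod 71).
Pull out 2: since 71 ≡ 7 (mod 8), (2/71) = +1.
Reciprocity: 5 ≡ 1 and 71 ≡ 3 (mod 4), so (5/71) = +(71/5).
Reduce top mod 5: now compute (1/5).
Reached (1/5) = 1. Collecting the sign flips along the way, the symbol is +1.

1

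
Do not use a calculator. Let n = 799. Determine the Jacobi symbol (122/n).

-1

Pull out 2: since 799 ≡ 7 (mod 8), (2/799) = +1.
Reciprocity: 61 ≡ 1 and 799 ≡ 3 (mod 4), so (61/799) = +(799/61).
Reduce top mod 61: now compute (6/61).
Pull out 2: since 61 ≡ 5 (mod 8), (2/61) = -1.
Reciprocity: 3 ≡ 3 and 61 ≡ 1 (mod 4), so (3/61) = +(61/3).
Reduce top mod 3: now compute (1/3).
Reached (1/3) = 1. Collecting the sign flips along the way, the symbol is -1.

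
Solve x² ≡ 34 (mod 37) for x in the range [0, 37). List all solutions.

37 ≡ 1 (mod 4), so we find a root by search.
Trying successive values, 16² = 256 ≡ 34 (mod 37). The other root is 37 − 16 = 21.

16, 21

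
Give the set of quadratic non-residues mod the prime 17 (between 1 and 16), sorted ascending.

Square k = 1,…,8 (k and 17−k give the same square):
1²=1, 2²=4, 3²=9, 4²=16, 5²≡8, 6²≡2, 7²≡15, 8²≡13 (mod 17).
The residues are {1, 2, 4, 8, 9, 13, 15, 16}; the non-residues are the remaining 8 nonzero classes.

3 5 6 7 10 11 12 14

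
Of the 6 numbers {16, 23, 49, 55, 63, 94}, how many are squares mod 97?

3

(16/97) = +1 → QR.
(23/97) = -1 → non-residue.
(49/97) = +1 → QR.
(55/97) = -1 → non-residue.
(63/97) = -1 → non-residue.
(94/97) = +1 → QR.
Total quadratic residues among the 6: 3.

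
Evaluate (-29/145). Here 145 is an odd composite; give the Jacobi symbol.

0

First reduce: -29 ≡ 116 (mod 145).
Pull out 2^2: since 145 ≡ 1 (mod 8), (2/145) = +1, so (2/145)^2 = +1.
Reciprocity: 29 ≡ 1 and 145 ≡ 1 (mod 4), so (29/145) = +(145/29).
Reduce top mod 29: now compute (0/29).
Top reduces to 0: gcd > 1, so the symbol is 0.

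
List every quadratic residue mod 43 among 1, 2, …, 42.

Square k = 1,…,21 (k and 43−k give the same square):
1²=1, 2²=4, 3²=9, 4²=16, 5²=25, 6²=36, 7²≡6, 8²≡21, 9²≡38, 10²≡14, 11²≡35, 12²≡15, 13²≡40, 14²≡24, 15²≡10, 16²≡41, 17²≡31, 18²≡23, 19²≡17, 20²≡13, 21²≡11 (mod 43).
So the quadratic residues mod 43 are {1, 4, 6, 9, 10, 11, 13, 14, 15, 16, 17, 21, 23, 24, 25, 31, 35, 36, 38, 40, 41}.

1, 4, 6, 9, 10, 11, 13, 14, 15, 16, 17, 21, 23, 24, 25, 31, 35, 36, 38, 40, 41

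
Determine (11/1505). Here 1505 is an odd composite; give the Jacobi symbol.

1

Reciprocity: 11 ≡ 3 and 1505 ≡ 1 (mod 4), so (11/1505) = +(1505/11).
Reduce top mod 11: now compute (9/11).
Reciprocity: 9 ≡ 1 and 11 ≡ 3 (mod 4), so (9/11) = +(11/9).
Reduce top mod 9: now compute (2/9).
Pull out 2: since 9 ≡ 1 (mod 8), (2/9) = +1.
Reached (1/9) = 1. Collecting the sign flips along the way, the symbol is +1.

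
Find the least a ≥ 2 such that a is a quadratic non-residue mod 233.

3

(2/233) = +1, so 2 is a residue.
(3/233) = −1, so 3 is the smallest positive non-residue mod 233.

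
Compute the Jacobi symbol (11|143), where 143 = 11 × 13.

0

Reciprocity: 11 ≡ 3 and 143 ≡ 3 (mod 4), so (11/143) = −(143/11).
Reduce top mod 11: now compute (0/11).
Top reduces to 0: gcd > 1, so the symbol is 0.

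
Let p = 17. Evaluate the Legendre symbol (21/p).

1

Euler's criterion: (21/17) ≡ 4^8 (mod 17).
4^2 ≡ 16 (mod 17)
4^4 ≡ 1 (mod 17)
4^8 ≡ 1 (mod 17)
4^8 = 4^(8) ≡ 1 (mod 17).
Result is 1, so (21/17) = 1.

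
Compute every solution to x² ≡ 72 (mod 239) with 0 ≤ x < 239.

116, 123

Since 239 ≡ 3 (mod 4), a square root of 72 is 72^((239+1)/4) = 72^60 mod 239.
Repeated squaring: 72^2≡165, 72^4≡218, 72^8≡202, 72^16≡174, 72^32≡162 (mod 239).
72^60 = 72^(32+16+8+4) ≡ 116 (mod 239).
Check: 116² = 13456 ≡ 72 (mod 239). The two roots are 116 and 123.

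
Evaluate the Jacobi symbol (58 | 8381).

Pull out 2: since 8381 ≡ 5 (mod 8), (2/8381) = -1.
Reciprocity: 29 ≡ 1 and 8381 ≡ 1 (mod 4), so (29/8381) = +(8381/29).
Reduce top mod 29: now compute (0/29).
Top reduces to 0: gcd > 1, so the symbol is 0.

0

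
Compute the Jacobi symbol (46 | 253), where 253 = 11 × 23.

0

Pull out 2: since 253 ≡ 5 (mod 8), (2/253) = -1.
Reciprocity: 23 ≡ 3 and 253 ≡ 1 (mod 4), so (23/253) = +(253/23).
Reduce top mod 23: now compute (0/23).
Top reduces to 0: gcd > 1, so the symbol is 0.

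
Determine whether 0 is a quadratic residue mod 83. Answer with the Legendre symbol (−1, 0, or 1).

0

Top reduces to 0: gcd > 1, so the symbol is 0.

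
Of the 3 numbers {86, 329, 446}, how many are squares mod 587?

(86/587) = -1 → non-residue.
(329/587) = +1 → QR.
(446/587) = -1 → non-residue.
Total quadratic residues among the 3: 1.

1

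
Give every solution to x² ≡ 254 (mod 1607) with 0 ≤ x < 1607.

654, 953

Since 1607 ≡ 3 (mod 4), a square root of 254 is 254^((1607+1)/4) = 254^402 mod 1607.
Repeated squaring: 254^2≡236, 254^4≡1058, 254^8≡892, 254^16≡199, 254^32≡1033, 254^64≡41, 254^128≡74, 254^256≡655 (mod 1607).
254^402 = 254^(256+128+16+2) ≡ 654 (mod 1607).
Check: 654² = 427716 ≡ 254 (mod 1607). The two roots are 654 and 953.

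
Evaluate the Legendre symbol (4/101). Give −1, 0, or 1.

1

Pull out 2^2: since 101 ≡ 5 (mod 8), (2/101) = -1, so (2/101)^2 = +1.
Reached (1/101) = 1. Collecting the sign flips along the way, the symbol is +1.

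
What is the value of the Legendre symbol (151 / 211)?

1

Euler's criterion: (151/211) ≡ 151^105 (mod 211).
151^2 ≡ 13 (mod 211)
151^4 ≡ 169 (mod 211)
151^8 ≡ 76 (mod 211)
151^16 ≡ 79 (mod 211)
151^32 ≡ 122 (mod 211)
151^64 ≡ 114 (mod 211)
151^105 = 151^(64+32+8+1) ≡ 1 (mod 211).
Result is 1, so (151/211) = 1.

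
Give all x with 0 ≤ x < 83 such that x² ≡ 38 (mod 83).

11, 72

Since 83 ≡ 3 (mod 4), a square root of 38 is 38^((83+1)/4) = 38^21 mod 83.
Repeated squaring: 38^2≡33, 38^4≡10, 38^8≡17, 38^16≡40 (mod 83).
38^21 = 38^(16+4+1) ≡ 11 (mod 83).
Check: 11² = 121 ≡ 38 (mod 83). The two roots are 11 and 72.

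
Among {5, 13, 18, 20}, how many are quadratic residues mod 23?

(5/23) = -1 → non-residue.
(13/23) = +1 → QR.
(18/23) = +1 → QR.
(20/23) = -1 → non-residue.
Total quadratic residues among the 4: 2.

2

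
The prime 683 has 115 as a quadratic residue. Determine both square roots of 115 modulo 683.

Since 683 ≡ 3 (mod 4), a square root of 115 is 115^((683+1)/4) = 115^171 mod 683.
Repeated squaring: 115^2≡248, 115^4≡34, 115^8≡473, 115^16≡388, 115^32≡284, 115^64≡62, 115^128≡429 (mod 683).
115^171 = 115^(128+32+8+2+1) ≡ 244 (mod 683).
Check: 244² = 59536 ≡ 115 (mod 683). The two roots are 244 and 439.

244, 439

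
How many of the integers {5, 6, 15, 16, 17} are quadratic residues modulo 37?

(5/37) = -1 → non-residue.
(6/37) = -1 → non-residue.
(15/37) = -1 → non-residue.
(16/37) = +1 → QR.
(17/37) = -1 → non-residue.
Total quadratic residues among the 5: 1.

1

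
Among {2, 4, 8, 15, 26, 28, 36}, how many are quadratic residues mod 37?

(2/37) = -1 → non-residue.
(4/37) = +1 → QR.
(8/37) = -1 → non-residue.
(15/37) = -1 → non-residue.
(26/37) = +1 → QR.
(28/37) = +1 → QR.
(36/37) = +1 → QR.
Total quadratic residues among the 7: 4.

4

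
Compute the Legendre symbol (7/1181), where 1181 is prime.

-1

Euler's criterion: (7/1181) ≡ 7^590 (mod 1181).
7^2 ≡ 49 (mod 1181)
7^4 ≡ 39 (mod 1181)
7^8 ≡ 340 (mod 1181)
7^16 ≡ 1043 (mod 1181)
7^32 ≡ 148 (mod 1181)
7^64 ≡ 646 (mod 1181)
7^128 ≡ 423 (mod 1181)
7^256 ≡ 598 (mod 1181)
7^512 ≡ 942 (mod 1181)
7^590 = 7^(512+64+8+4+2) ≡ 1180 (mod 1181).
Result is 1180 ≡ −1, so (7/1181) = −1.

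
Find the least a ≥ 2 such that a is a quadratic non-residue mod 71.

(2/71) = +1, so 2 is a residue.
(3/71) = +1, so 3 is a residue.
(4/71) = +1, so 4 is a residue.
(5/71) = +1, so 5 is a residue.
(6/71) = +1, so 6 is a residue.
(7/71) = −1, so 7 is the smallest positive non-residue mod 71.

7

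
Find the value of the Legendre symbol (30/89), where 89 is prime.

Pull out 2: since 89 ≡ 1 (mod 8), (2/89) = +1.
Reciprocity: 15 ≡ 3 and 89 ≡ 1 (mod 4), so (15/89) = +(89/15).
Reduce top mod 15: now compute (14/15).
Pull out 2: since 15 ≡ 7 (mod 8), (2/15) = +1.
Reciprocity: 7 ≡ 3 and 15 ≡ 3 (mod 4), so (7/15) = −(15/7).
Reduce top mod 7: now compute (1/7).
Reached (1/7) = 1. Collecting the sign flips along the way, the symbol is -1.

-1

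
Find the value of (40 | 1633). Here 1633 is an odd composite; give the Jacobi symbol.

-1

Pull out 2^3: since 1633 ≡ 1 (mod 8), (2/1633) = +1, so (2/1633)^3 = +1.
Reciprocity: 5 ≡ 1 and 1633 ≡ 1 (mod 4), so (5/1633) = +(1633/5).
Reduce top mod 5: now compute (3/5).
Reciprocity: 3 ≡ 3 and 5 ≡ 1 (mod 4), so (3/5) = +(5/3).
Reduce top mod 3: now compute (2/3).
Pull out 2: since 3 ≡ 3 (mod 8), (2/3) = -1.
Reached (1/3) = 1. Collecting the sign flips along the way, the symbol is -1.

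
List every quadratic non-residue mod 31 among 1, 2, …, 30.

Square k = 1,…,15 (k and 31−k give the same square):
1²=1, 2²=4, 3²=9, 4²=16, 5²=25, 6²≡5, 7²≡18, 8²≡2, 9²≡19, 10²≡7, 11²≡28, 12²≡20, 13²≡14, 14²≡10, 15²≡8 (mod 31).
The residues are {1, 2, 4, 5, 7, 8, 9, 10, 14, 16, 18, 19, 20, 25, 28}; the non-residues are the remaining 15 nonzero classes.

3,6,11,12,13,15,17,21,22,23,24,26,27,29,30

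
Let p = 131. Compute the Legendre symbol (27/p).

1

Euler's criterion: (27/131) ≡ 27^65 (mod 131).
27^2 ≡ 74 (mod 131)
27^4 ≡ 105 (mod 131)
27^8 ≡ 21 (mod 131)
27^16 ≡ 48 (mod 131)
27^32 ≡ 77 (mod 131)
27^64 ≡ 34 (mod 131)
27^65 = 27^(64+1) ≡ 1 (mod 131).
Result is 1, so (27/131) = 1.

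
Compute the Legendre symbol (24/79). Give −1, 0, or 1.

-1

Pull out 2^3: since 79 ≡ 7 (mod 8), (2/79) = +1, so (2/79)^3 = +1.
Reciprocity: 3 ≡ 3 and 79 ≡ 3 (mod 4), so (3/79) = −(79/3).
Reduce top mod 3: now compute (1/3).
Reached (1/3) = 1. Collecting the sign flips along the way, the symbol is -1.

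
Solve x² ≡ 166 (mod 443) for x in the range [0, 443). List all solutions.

Since 443 ≡ 3 (mod 4), a square root of 166 is 166^((443+1)/4) = 166^111 mod 443.
Repeated squaring: 166^2≡90, 166^4≡126, 166^8≡371, 166^16≡311, 166^32≡147, 166^64≡345 (mod 443).
166^111 = 166^(64+32+8+4+2+1) ≡ 327 (mod 443).
Check: 327² = 106929 ≡ 166 (mod 443). The two roots are 116 and 327.

116, 327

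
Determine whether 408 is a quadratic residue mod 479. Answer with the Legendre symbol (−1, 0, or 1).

Pull out 2^3: since 479 ≡ 7 (mod 8), (2/479) = +1, so (2/479)^3 = +1.
Reciprocity: 51 ≡ 3 and 479 ≡ 3 (mod 4), so (51/479) = −(479/51).
Reduce top mod 51: now compute (20/51).
Pull out 2^2: since 51 ≡ 3 (mod 8), (2/51) = -1, so (2/51)^2 = +1.
Reciprocity: 5 ≡ 1 and 51 ≡ 3 (mod 4), so (5/51) = +(51/5).
Reduce top mod 5: now compute (1/5).
Reached (1/5) = 1. Collecting the sign flips along the way, the symbol is -1.

-1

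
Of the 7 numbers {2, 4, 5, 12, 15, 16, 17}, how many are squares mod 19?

4

(2/19) = -1 → non-residue.
(4/19) = +1 → QR.
(5/19) = +1 → QR.
(12/19) = -1 → non-residue.
(15/19) = -1 → non-residue.
(16/19) = +1 → QR.
(17/19) = +1 → QR.
Total quadratic residues among the 7: 4.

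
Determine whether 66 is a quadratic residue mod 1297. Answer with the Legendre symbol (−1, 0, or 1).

-1

Pull out 2: since 1297 ≡ 1 (mod 8), (2/1297) = +1.
Reciprocity: 33 ≡ 1 and 1297 ≡ 1 (mod 4), so (33/1297) = +(1297/33).
Reduce top mod 33: now compute (10/33).
Pull out 2: since 33 ≡ 1 (mod 8), (2/33) = +1.
Reciprocity: 5 ≡ 1 and 33 ≡ 1 (mod 4), so (5/33) = +(33/5).
Reduce top mod 5: now compute (3/5).
Reciprocity: 3 ≡ 3 and 5 ≡ 1 (mod 4), so (3/5) = +(5/3).
Reduce top mod 3: now compute (2/3).
Pull out 2: since 3 ≡ 3 (mod 8), (2/3) = -1.
Reached (1/3) = 1. Collecting the sign flips along the way, the symbol is -1.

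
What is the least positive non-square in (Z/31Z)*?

3

(2/31) = +1, so 2 is a residue.
(3/31) = −1, so 3 is the smallest positive non-residue mod 31.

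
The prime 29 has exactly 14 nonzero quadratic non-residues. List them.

2,3,8,10,11,12,14,15,17,18,19,21,26,27

Square k = 1,…,14 (k and 29−k give the same square):
1²=1, 2²=4, 3²=9, 4²=16, 5²=25, 6²≡7, 7²≡20, 8²≡6, 9²≡23, 10²≡13, 11²≡5, 12²≡28, 13²≡24, 14²≡22 (mod 29).
The residues are {1, 4, 5, 6, 7, 9, 13, 16, 20, 22, 23, 24, 25, 28}; the non-residues are the remaining 14 nonzero classes.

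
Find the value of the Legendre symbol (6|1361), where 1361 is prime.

Pull out 2: since 1361 ≡ 1 (mod 8), (2/1361) = +1.
Reciprocity: 3 ≡ 3 and 1361 ≡ 1 (mod 4), so (3/1361) = +(1361/3).
Reduce top mod 3: now compute (2/3).
Pull out 2: since 3 ≡ 3 (mod 8), (2/3) = -1.
Reached (1/3) = 1. Collecting the sign flips along the way, the symbol is -1.

-1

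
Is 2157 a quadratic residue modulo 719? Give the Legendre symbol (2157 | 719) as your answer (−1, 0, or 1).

First reduce: 2157 ≡ 0 (mod 719).
Top reduces to 0: gcd > 1, so the symbol is 0.

0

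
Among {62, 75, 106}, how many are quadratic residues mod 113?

(62/113) = +1 → QR.
(75/113) = -1 → non-residue.
(106/113) = +1 → QR.
Total quadratic residues among the 3: 2.

2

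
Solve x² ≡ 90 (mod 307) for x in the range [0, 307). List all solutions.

107, 200

Since 307 ≡ 3 (mod 4), a square root of 90 is 90^((307+1)/4) = 90^77 mod 307.
Repeated squaring: 90^2≡118, 90^4≡109, 90^8≡215, 90^16≡175, 90^32≡232, 90^64≡99 (mod 307).
90^77 = 90^(64+8+4+1) ≡ 107 (mod 307).
Check: 107² = 11449 ≡ 90 (mod 307). The two roots are 107 and 200.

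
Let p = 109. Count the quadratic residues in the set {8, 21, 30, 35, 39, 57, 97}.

(8/109) = -1 → non-residue.
(21/109) = +1 → QR.
(30/109) = -1 → non-residue.
(35/109) = +1 → QR.
(39/109) = -1 → non-residue.
(57/109) = -1 → non-residue.
(97/109) = +1 → QR.
Total quadratic residues among the 7: 3.

3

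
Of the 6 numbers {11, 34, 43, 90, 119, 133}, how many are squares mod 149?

2

(11/149) = -1 → non-residue.
(34/149) = -1 → non-residue.
(43/149) = -1 → non-residue.
(90/149) = -1 → non-residue.
(119/149) = +1 → QR.
(133/149) = +1 → QR.
Total quadratic residues among the 6: 2.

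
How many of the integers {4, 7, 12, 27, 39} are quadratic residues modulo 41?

2

(4/41) = +1 → QR.
(7/41) = -1 → non-residue.
(12/41) = -1 → non-residue.
(27/41) = -1 → non-residue.
(39/41) = +1 → QR.
Total quadratic residues among the 5: 2.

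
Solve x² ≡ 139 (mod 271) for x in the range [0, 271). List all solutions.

Since 271 ≡ 3 (mod 4), a square root of 139 is 139^((271+1)/4) = 139^68 mod 271.
Repeated squaring: 139^2≡80, 139^4≡167, 139^8≡247, 139^16≡34, 139^32≡72, 139^64≡35 (mod 271).
139^68 = 139^(64+4) ≡ 154 (mod 271).
Check: 154² = 23716 ≡ 139 (mod 271). The two roots are 117 and 154.

117, 154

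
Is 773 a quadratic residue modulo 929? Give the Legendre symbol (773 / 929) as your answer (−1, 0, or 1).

Reciprocity: 773 ≡ 1 and 929 ≡ 1 (mod 4), so (773/929) = +(929/773).
Reduce top mod 773: now compute (156/773).
Pull out 2^2: since 773 ≡ 5 (mod 8), (2/773) = -1, so (2/773)^2 = +1.
Reciprocity: 39 ≡ 3 and 773 ≡ 1 (mod 4), so (39/773) = +(773/39).
Reduce top mod 39: now compute (32/39).
Pull out 2^5: since 39 ≡ 7 (mod 8), (2/39) = +1, so (2/39)^5 = +1.
Reached (1/39) = 1. Collecting the sign flips along the way, the symbol is +1.

1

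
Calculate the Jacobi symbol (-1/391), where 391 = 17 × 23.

First reduce: -1 ≡ 390 (mod 391).
Pull out 2: since 391 ≡ 7 (mod 8), (2/391) = +1.
Reciprocity: 195 ≡ 3 and 391 ≡ 3 (mod 4), so (195/391) = −(391/195).
Reduce top mod 195: now compute (1/195).
Reached (1/195) = 1. Collecting the sign flips along the way, the symbol is -1.

-1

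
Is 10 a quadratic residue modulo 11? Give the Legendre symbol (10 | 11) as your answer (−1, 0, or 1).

-1

Pull out 2: since 11 ≡ 3 (mod 8), (2/11) = -1.
Reciprocity: 5 ≡ 1 and 11 ≡ 3 (mod 4), so (5/11) = +(11/5).
Reduce top mod 5: now compute (1/5).
Reached (1/5) = 1. Collecting the sign flips along the way, the symbol is -1.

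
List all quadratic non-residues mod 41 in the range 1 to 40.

Square k = 1,…,20 (k and 41−k give the same square):
1²=1, 2²=4, 3²=9, 4²=16, 5²=25, 6²=36, 7²≡8, 8²≡23, 9²≡40, 10²≡18, 11²≡39, 12²≡21, 13²≡5, 14²≡32, 15²≡20, 16²≡10, 17²≡2, 18²≡37, 19²≡33, 20²≡31 (mod 41).
The residues are {1, 2, 4, 5, 8, 9, 10, 16, 18, 20, 21, 23, 25, 31, 32, 33, 36, 37, 39, 40}; the non-residues are the remaining 20 nonzero classes.

3 6 7 11 12 13 14 15 17 19 22 24 26 27 28 29 30 34 35 38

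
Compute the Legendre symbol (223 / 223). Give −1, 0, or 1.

0

First reduce: 223 ≡ 0 (mod 223).
Top reduces to 0: gcd > 1, so the symbol is 0.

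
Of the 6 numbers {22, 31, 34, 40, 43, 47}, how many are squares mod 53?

(22/53) = -1 → non-residue.
(31/53) = -1 → non-residue.
(34/53) = -1 → non-residue.
(40/53) = +1 → QR.
(43/53) = +1 → QR.
(47/53) = +1 → QR.
Total quadratic residues among the 6: 3.

3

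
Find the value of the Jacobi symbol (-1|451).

First reduce: -1 ≡ 450 (mod 451).
Pull out 2: since 451 ≡ 3 (mod 8), (2/451) = -1.
Reciprocity: 225 ≡ 1 and 451 ≡ 3 (mod 4), so (225/451) = +(451/225).
Reduce top mod 225: now compute (1/225).
Reached (1/225) = 1. Collecting the sign flips along the way, the symbol is -1.

-1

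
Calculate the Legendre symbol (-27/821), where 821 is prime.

-1

First reduce: -27 ≡ 794 (mod 821).
Pull out 2: since 821 ≡ 5 (mod 8), (2/821) = -1.
Reciprocity: 397 ≡ 1 and 821 ≡ 1 (mod 4), so (397/821) = +(821/397).
Reduce top mod 397: now compute (27/397).
Reciprocity: 27 ≡ 3 and 397 ≡ 1 (mod 4), so (27/397) = +(397/27).
Reduce top mod 27: now compute (19/27).
Reciprocity: 19 ≡ 3 and 27 ≡ 3 (mod 4), so (19/27) = −(27/19).
Reduce top mod 19: now compute (8/19).
Pull out 2^3: since 19 ≡ 3 (mod 8), (2/19) = -1, so (2/19)^3 = -1.
Reached (1/19) = 1. Collecting the sign flips along the way, the symbol is -1.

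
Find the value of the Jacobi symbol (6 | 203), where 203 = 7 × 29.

-1

Pull out 2: since 203 ≡ 3 (mod 8), (2/203) = -1.
Reciprocity: 3 ≡ 3 and 203 ≡ 3 (mod 4), so (3/203) = −(203/3).
Reduce top mod 3: now compute (2/3).
Pull out 2: since 3 ≡ 3 (mod 8), (2/3) = -1.
Reached (1/3) = 1. Collecting the sign flips along the way, the symbol is -1.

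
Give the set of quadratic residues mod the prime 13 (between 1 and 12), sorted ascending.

1,3,4,9,10,12

Square k = 1,…,6 (k and 13−k give the same square):
1²=1, 2²=4, 3²=9, 4²≡3, 5²≡12, 6²≡10 (mod 13).
So the quadratic residues mod 13 are {1, 3, 4, 9, 10, 12}.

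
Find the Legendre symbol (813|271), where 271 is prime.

0

First reduce: 813 ≡ 0 (mod 271).
Top reduces to 0: gcd > 1, so the symbol is 0.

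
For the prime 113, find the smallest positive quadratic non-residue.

3

(2/113) = +1, so 2 is a residue.
(3/113) = −1, so 3 is the smallest positive non-residue mod 113.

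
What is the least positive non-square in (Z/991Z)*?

3

(2/991) = +1, so 2 is a residue.
(3/991) = −1, so 3 is the smallest positive non-residue mod 991.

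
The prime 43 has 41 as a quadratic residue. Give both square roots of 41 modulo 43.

16, 27

Since 43 ≡ 3 (mod 4), a square root of 41 is 41^((43+1)/4) = 41^11 mod 43.
Repeated squaring: 41^2≡4, 41^4≡16, 41^8≡41 (mod 43).
41^11 = 41^(8+2+1) ≡ 16 (mod 43).
Check: 16² = 256 ≡ 41 (mod 43). The two roots are 16 and 27.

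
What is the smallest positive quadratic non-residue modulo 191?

(2/191) = +1, so 2 is a residue.
(3/191) = +1, so 3 is a residue.
(4/191) = +1, so 4 is a residue.
(5/191) = +1, so 5 is a residue.
(6/191) = +1, so 6 is a residue.
(7/191) = −1, so 7 is the smallest positive non-residue mod 191.

7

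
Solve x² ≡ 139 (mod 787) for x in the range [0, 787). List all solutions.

Since 787 ≡ 3 (mod 4), a square root of 139 is 139^((787+1)/4) = 139^197 mod 787.
Repeated squaring: 139^2≡433, 139^4≡183, 139^8≡435, 139^16≡345, 139^32≡188, 139^64≡716, 139^128≡319 (mod 787).
139^197 = 139^(128+64+4+1) ≡ 737 (mod 787).
Check: 737² = 543169 ≡ 139 (mod 787). The two roots are 50 and 737.

50, 737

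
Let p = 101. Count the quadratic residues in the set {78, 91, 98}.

1

(78/101) = +1 → QR.
(91/101) = -1 → non-residue.
(98/101) = -1 → non-residue.
Total quadratic residues among the 3: 1.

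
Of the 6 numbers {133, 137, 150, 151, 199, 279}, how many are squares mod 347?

(133/347) = +1 → QR.
(137/347) = +1 → QR.
(150/347) = -1 → non-residue.
(151/347) = -1 → non-residue.
(199/347) = +1 → QR.
(279/347) = +1 → QR.
Total quadratic residues among the 6: 4.

4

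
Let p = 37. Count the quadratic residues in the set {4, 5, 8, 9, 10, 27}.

(4/37) = +1 → QR.
(5/37) = -1 → non-residue.
(8/37) = -1 → non-residue.
(9/37) = +1 → QR.
(10/37) = +1 → QR.
(27/37) = +1 → QR.
Total quadratic residues among the 6: 4.

4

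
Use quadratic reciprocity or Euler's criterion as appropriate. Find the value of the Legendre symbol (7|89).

-1

Euler's criterion: (7/89) ≡ 7^44 (mod 89).
7^2 ≡ 49 (mod 89)
7^4 ≡ 87 (mod 89)
7^8 ≡ 4 (mod 89)
7^16 ≡ 16 (mod 89)
7^32 ≡ 78 (mod 89)
7^44 = 7^(32+8+4) ≡ 88 (mod 89).
Result is 88 ≡ −1, so (7/89) = −1.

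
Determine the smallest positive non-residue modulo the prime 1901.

2

(2/1901) = −1, so 2 is the smallest positive non-residue mod 1901.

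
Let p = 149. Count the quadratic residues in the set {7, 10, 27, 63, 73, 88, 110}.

5

(7/149) = +1 → QR.
(10/149) = -1 → non-residue.
(27/149) = -1 → non-residue.
(63/149) = +1 → QR.
(73/149) = +1 → QR.
(88/149) = +1 → QR.
(110/149) = +1 → QR.
Total quadratic residues among the 7: 5.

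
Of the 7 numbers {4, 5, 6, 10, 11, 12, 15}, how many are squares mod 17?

(4/17) = +1 → QR.
(5/17) = -1 → non-residue.
(6/17) = -1 → non-residue.
(10/17) = -1 → non-residue.
(11/17) = -1 → non-residue.
(12/17) = -1 → non-residue.
(15/17) = +1 → QR.
Total quadratic residues among the 7: 2.

2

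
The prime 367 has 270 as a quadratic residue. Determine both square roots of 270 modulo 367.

71, 296

Since 367 ≡ 3 (mod 4), a square root of 270 is 270^((367+1)/4) = 270^92 mod 367.
Repeated squaring: 270^2≡234, 270^4≡73, 270^8≡191, 270^16≡148, 270^32≡251, 270^64≡244 (mod 367).
270^92 = 270^(64+16+8+4) ≡ 296 (mod 367).
Check: 296² = 87616 ≡ 270 (mod 367). The two roots are 71 and 296.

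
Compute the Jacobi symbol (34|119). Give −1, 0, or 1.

Pull out 2: since 119 ≡ 7 (mod 8), (2/119) = +1.
Reciprocity: 17 ≡ 1 and 119 ≡ 3 (mod 4), so (17/119) = +(119/17).
Reduce top mod 17: now compute (0/17).
Top reduces to 0: gcd > 1, so the symbol is 0.

0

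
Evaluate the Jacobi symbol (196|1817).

1

Pull out 2^2: since 1817 ≡ 1 (mod 8), (2/1817) = +1, so (2/1817)^2 = +1.
Reciprocity: 49 ≡ 1 and 1817 ≡ 1 (mod 4), so (49/1817) = +(1817/49).
Reduce top mod 49: now compute (4/49).
Pull out 2^2: since 49 ≡ 1 (mod 8), (2/49) = +1, so (2/49)^2 = +1.
Reached (1/49) = 1. Collecting the sign flips along the way, the symbol is +1.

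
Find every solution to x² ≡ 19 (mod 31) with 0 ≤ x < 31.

Since 31 ≡ 3 (mod 4), a square root of 19 is 19^((31+1)/4) = 19^8 mod 31.
Repeated squaring: 19^2≡20, 19^4≡28, 19^8≡9 (mod 31).
19^8 = 19^(8) ≡ 9 (mod 31).
Check: 9² = 81 ≡ 19 (mod 31). The two roots are 9 and 22.

9, 22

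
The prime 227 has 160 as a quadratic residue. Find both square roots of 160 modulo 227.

29, 198

Since 227 ≡ 3 (mod 4), a square root of 160 is 160^((227+1)/4) = 160^57 mod 227.
Repeated squaring: 160^2≡176, 160^4≡104, 160^8≡147, 160^16≡44, 160^32≡120 (mod 227).
160^57 = 160^(32+16+8+1) ≡ 29 (mod 227).
Check: 29² = 841 ≡ 160 (mod 227). The two roots are 29 and 198.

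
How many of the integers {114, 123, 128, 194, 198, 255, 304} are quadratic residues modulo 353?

(114/353) = -1 → non-residue.
(123/353) = -1 → non-residue.
(128/353) = +1 → QR.
(194/353) = +1 → QR.
(198/353) = +1 → QR.
(255/353) = +1 → QR.
(304/353) = +1 → QR.
Total quadratic residues among the 7: 5.

5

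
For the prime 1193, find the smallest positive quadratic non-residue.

3

(2/1193) = +1, so 2 is a residue.
(3/1193) = −1, so 3 is the smallest positive non-residue mod 1193.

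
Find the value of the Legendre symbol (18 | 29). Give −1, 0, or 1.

-1

Pull out 2: since 29 ≡ 5 (mod 8), (2/29) = -1.
Reciprocity: 9 ≡ 1 and 29 ≡ 1 (mod 4), so (9/29) = +(29/9).
Reduce top mod 9: now compute (2/9).
Pull out 2: since 9 ≡ 1 (mod 8), (2/9) = +1.
Reached (1/9) = 1. Collecting the sign flips along the way, the symbol is -1.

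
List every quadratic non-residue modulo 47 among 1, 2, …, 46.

Square k = 1,…,23 (k and 47−k give the same square):
1²=1, 2²=4, 3²=9, 4²=16, 5²=25, 6²=36, 7²≡2, 8²≡17, 9²≡34, 10²≡6, 11²≡27, 12²≡3, 13²≡28, 14²≡8, 15²≡37, 16²≡21, 17²≡7, 18²≡42, 19²≡32, 20²≡24, 21²≡18, 22²≡14, 23²≡12 (mod 47).
The residues are {1, 2, 3, 4, 6, 7, 8, 9, 12, 14, 16, 17, 18, 21, 24, 25, 27, 28, 32, 34, 36, 37, 42}; the non-residues are the remaining 23 nonzero classes.

5 10 11 13 15 19 20 22 23 26 29 30 31 33 35 38 39 40 41 43 44 45 46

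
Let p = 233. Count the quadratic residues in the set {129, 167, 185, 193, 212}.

(129/233) = +1 → QR.
(167/233) = +1 → QR.
(185/233) = -1 → non-residue.
(193/233) = -1 → non-residue.
(212/233) = -1 → non-residue.
Total quadratic residues among the 5: 2.

2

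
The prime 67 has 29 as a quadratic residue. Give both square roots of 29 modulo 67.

30, 37

Since 67 ≡ 3 (mod 4), a square root of 29 is 29^((67+1)/4) = 29^17 mod 67.
Repeated squaring: 29^2≡37, 29^4≡29, 29^8≡37, 29^16≡29 (mod 67).
29^17 = 29^(16+1) ≡ 37 (mod 67).
Check: 37² = 1369 ≡ 29 (mod 67). The two roots are 30 and 37.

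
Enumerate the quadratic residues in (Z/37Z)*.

Square k = 1,…,18 (k and 37−k give the same square):
1²=1, 2²=4, 3²=9, 4²=16, 5²=25, 6²=36, 7²≡12, 8²≡27, 9²≡7, 10²≡26, 11²≡10, 12²≡33, 13²≡21, 14²≡11, 15²≡3, 16²≡34, 17²≡30, 18²≡28 (mod 37).
So the quadratic residues mod 37 are {1, 3, 4, 7, 9, 10, 11, 12, 16, 21, 25, 26, 27, 28, 30, 33, 34, 36}.

1, 3, 4, 7, 9, 10, 11, 12, 16, 21, 25, 26, 27, 28, 30, 33, 34, 36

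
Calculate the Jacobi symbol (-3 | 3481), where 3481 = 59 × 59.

1

First reduce: -3 ≡ 3478 (mod 3481).
Pull out 2: since 3481 ≡ 1 (mod 8), (2/3481) = +1.
Reciprocity: 1739 ≡ 3 and 3481 ≡ 1 (mod 4), so (1739/3481) = +(3481/1739).
Reduce top mod 1739: now compute (3/1739).
Reciprocity: 3 ≡ 3 and 1739 ≡ 3 (mod 4), so (3/1739) = −(1739/3).
Reduce top mod 3: now compute (2/3).
Pull out 2: since 3 ≡ 3 (mod 8), (2/3) = -1.
Reached (1/3) = 1. Collecting the sign flips along the way, the symbol is +1.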